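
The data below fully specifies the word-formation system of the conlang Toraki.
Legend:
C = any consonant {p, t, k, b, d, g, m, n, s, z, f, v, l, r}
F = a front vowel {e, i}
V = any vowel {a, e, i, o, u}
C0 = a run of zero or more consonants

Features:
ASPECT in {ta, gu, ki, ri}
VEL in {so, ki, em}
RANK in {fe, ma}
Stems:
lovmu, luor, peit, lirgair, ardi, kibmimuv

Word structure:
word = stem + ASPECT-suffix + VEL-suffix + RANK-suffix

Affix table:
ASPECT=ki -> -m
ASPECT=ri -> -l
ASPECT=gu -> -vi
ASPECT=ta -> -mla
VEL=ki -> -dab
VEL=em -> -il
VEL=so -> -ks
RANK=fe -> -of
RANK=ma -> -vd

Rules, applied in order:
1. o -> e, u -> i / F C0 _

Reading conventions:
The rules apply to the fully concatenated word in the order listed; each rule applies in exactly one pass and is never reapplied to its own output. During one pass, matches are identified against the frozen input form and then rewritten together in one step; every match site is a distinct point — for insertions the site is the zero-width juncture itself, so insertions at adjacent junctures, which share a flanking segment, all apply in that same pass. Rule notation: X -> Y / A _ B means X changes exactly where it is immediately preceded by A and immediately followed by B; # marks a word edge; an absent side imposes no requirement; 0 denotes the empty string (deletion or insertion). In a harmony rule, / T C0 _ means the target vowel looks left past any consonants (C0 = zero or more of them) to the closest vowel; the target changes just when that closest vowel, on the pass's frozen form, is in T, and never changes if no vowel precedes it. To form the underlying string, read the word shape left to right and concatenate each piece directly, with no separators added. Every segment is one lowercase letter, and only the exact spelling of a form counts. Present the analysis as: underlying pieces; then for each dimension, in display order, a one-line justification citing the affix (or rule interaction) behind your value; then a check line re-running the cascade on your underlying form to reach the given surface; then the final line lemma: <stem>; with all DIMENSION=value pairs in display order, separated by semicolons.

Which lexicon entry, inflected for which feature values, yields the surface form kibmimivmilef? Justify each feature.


underlying: kibmimuv-m-il-of
ASPECT=ki - signalled by the affix -m
VEL=em - signalled by the affix -il
RANK=fe - signalled by the affix -of
check: kibmimuvmilof -> kibmimivmilef
lemma: kibmimuv; ASPECT=ki; VEL=em; RANK=fe


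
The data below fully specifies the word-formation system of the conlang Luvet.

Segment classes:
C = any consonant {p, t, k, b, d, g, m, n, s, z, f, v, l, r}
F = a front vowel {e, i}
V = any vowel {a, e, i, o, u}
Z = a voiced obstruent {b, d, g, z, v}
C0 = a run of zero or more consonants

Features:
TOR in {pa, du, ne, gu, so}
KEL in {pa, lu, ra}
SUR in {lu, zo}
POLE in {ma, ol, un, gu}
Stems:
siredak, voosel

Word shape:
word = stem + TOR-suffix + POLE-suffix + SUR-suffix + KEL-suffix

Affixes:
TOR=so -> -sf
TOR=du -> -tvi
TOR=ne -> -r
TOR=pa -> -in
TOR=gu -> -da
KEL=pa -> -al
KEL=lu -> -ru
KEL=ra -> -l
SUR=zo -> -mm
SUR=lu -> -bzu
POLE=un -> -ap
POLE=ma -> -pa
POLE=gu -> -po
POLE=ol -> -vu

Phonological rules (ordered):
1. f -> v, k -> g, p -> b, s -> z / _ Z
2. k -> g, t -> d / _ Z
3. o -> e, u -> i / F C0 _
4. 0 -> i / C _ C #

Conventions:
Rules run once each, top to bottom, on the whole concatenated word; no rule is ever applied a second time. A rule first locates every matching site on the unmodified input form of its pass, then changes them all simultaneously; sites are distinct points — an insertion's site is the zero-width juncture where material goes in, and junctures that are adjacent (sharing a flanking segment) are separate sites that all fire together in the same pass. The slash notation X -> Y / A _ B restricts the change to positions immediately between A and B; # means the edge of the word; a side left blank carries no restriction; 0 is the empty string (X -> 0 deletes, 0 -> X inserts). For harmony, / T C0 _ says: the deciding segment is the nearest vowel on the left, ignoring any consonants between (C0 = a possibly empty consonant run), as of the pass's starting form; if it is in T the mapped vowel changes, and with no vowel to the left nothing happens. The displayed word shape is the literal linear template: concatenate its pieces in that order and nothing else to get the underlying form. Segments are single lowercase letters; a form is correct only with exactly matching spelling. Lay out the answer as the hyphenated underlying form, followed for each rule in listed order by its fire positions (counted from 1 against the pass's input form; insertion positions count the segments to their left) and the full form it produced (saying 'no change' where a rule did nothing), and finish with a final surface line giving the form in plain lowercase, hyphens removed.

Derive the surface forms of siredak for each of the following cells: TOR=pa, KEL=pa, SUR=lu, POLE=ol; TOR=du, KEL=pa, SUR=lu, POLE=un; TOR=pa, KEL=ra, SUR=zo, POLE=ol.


cell TOR=pa, KEL=pa, SUR=lu, POLE=ol:
underlying: siredak-in-vu-bzu-al
1. f -> v, k -> g, p -> b, s -> z / _ Z: no change
2. k -> g, t -> d / _ Z: no change
3. o -> e, u -> i / F C0 _: fires at position(s) 11: siredakinvibzual
4. 0 -> i / C _ C #: no change
surface: siredakinvibzual

cell TOR=du, KEL=pa, SUR=lu, POLE=un:
underlying: siredak-tvi-ap-bzu-al
1. f -> v, k -> g, p -> b, s -> z / _ Z: fires at position(s) 12: siredaktviabbzual
2. k -> g, t -> d / _ Z: fires at position(s) 8: siredakdviabbzual
3. o -> e, u -> i / F C0 _: no change
4. 0 -> i / C _ C #: no change
surface: siredakdviabbzual

cell TOR=pa, KEL=ra, SUR=zo, POLE=ol:
underlying: siredak-in-vu-mm-l
1. f -> v, k -> g, p -> b, s -> z / _ Z: no change
2. k -> g, t -> d / _ Z: no change
3. o -> e, u -> i / F C0 _: fires at position(s) 11: siredakinvimml
4. 0 -> i / C _ C #: inserts after position(s) 13: siredakinvimmil
surface: siredakinvimmil


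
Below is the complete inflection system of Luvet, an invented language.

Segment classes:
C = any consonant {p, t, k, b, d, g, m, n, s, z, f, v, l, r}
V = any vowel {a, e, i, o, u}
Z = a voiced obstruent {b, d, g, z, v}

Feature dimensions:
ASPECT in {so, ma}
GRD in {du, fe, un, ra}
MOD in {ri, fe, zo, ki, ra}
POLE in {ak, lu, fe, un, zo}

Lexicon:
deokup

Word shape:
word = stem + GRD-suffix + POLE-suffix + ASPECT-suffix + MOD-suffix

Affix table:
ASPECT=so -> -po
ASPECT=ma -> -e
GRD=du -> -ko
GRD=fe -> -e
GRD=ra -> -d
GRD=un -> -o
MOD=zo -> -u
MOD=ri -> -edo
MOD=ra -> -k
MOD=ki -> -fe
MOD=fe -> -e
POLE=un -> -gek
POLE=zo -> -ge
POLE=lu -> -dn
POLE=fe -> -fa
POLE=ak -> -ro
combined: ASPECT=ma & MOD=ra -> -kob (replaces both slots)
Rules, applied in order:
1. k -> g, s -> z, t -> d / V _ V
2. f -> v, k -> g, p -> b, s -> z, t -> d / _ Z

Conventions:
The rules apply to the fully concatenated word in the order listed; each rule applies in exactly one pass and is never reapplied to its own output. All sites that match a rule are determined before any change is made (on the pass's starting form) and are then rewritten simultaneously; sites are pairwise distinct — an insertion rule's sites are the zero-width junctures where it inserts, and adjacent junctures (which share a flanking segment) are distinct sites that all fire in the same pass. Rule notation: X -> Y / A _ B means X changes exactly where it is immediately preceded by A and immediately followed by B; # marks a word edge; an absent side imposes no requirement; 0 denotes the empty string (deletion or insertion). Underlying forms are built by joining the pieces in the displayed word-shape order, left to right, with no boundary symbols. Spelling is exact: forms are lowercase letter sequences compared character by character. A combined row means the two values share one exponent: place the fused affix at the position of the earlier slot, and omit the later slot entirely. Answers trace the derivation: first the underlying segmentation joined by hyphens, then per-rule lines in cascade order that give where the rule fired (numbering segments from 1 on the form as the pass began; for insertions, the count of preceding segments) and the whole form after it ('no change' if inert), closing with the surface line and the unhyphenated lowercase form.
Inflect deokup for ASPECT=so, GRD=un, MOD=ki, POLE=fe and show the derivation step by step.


underlying: deokup-o-fa-po-fe
1. k -> g, s -> z, t -> d / V _ V: fires at position(s) 4: deogupofapofe
2. f -> v, k -> g, p -> b, s -> z, t -> d / _ Z: no change
surface: deogupofapofe


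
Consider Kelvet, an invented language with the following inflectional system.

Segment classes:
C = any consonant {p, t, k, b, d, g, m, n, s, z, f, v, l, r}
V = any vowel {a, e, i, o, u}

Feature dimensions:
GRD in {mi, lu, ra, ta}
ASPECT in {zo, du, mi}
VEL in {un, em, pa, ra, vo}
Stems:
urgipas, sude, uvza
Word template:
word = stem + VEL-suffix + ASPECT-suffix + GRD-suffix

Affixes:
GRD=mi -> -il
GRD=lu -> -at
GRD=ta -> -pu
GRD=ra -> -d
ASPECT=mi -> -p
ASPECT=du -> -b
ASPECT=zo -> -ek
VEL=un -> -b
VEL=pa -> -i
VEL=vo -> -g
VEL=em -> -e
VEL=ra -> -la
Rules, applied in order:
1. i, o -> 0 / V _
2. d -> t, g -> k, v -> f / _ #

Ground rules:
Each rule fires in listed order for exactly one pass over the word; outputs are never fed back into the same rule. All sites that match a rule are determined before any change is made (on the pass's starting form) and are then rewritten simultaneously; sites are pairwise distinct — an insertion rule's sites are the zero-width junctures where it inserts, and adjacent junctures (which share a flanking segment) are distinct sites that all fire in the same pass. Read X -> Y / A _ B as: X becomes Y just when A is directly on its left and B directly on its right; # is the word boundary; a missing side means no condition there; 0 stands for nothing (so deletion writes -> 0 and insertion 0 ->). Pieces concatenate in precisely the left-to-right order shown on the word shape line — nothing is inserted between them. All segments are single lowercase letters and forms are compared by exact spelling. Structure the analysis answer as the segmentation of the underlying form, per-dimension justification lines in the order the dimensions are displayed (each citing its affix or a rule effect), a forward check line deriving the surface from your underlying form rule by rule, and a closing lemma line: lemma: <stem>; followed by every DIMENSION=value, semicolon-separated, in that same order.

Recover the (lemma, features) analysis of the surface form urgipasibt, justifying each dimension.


underlying: urgipas-i-b-d
GRD=ra - signalled by the affix -d
ASPECT=du - signalled by the affix -b
VEL=pa - signalled by the affix -i
check: urgipasibd -> urgipasibd -> urgipasibt
lemma: urgipas; GRD=ra; ASPECT=du; VEL=pa


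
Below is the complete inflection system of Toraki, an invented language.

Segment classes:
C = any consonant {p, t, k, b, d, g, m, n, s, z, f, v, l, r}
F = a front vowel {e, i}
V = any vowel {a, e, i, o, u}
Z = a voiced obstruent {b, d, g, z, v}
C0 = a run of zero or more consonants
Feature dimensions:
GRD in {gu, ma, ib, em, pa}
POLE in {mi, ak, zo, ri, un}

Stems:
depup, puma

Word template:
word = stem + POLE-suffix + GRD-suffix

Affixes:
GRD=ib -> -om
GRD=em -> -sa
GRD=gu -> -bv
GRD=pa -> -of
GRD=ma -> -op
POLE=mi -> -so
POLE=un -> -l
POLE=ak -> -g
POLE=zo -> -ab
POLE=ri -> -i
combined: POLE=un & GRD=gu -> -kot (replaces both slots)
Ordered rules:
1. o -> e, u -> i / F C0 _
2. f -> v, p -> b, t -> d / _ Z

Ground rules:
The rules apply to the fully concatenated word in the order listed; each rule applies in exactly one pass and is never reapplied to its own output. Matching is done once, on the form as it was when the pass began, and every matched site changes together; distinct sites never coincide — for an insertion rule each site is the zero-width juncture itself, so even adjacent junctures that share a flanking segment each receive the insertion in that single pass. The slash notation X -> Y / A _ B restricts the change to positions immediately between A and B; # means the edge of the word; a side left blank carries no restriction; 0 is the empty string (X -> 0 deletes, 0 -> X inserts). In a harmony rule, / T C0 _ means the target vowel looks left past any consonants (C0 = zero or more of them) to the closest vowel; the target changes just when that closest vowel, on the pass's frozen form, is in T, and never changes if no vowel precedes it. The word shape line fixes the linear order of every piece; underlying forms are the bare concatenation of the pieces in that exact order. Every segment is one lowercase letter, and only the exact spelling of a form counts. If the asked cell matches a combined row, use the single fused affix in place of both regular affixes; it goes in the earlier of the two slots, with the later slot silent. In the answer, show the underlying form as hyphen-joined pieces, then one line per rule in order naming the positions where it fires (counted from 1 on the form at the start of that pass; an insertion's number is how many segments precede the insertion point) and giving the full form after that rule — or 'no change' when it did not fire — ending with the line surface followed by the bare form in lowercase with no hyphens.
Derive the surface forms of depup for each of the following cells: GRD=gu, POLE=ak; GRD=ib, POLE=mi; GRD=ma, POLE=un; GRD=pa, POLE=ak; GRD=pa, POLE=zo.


cell GRD=gu, POLE=ak:
underlying: depup-g-bv
1. o -> e, u -> i / F C0 _: fires at position(s) 4: depipgbv
2. f -> v, p -> b, t -> d / _ Z: fires at position(s) 5: depibgbv
surface: depibgbv

cell GRD=ib, POLE=mi:
underlying: depup-so-om
1. o -> e, u -> i / F C0 _: fires at position(s) 4: depipsoom
2. f -> v, p -> b, t -> d / _ Z: no change
surface: depipsoom

cell GRD=ma, POLE=un:
underlying: depup-l-op
1. o -> e, u -> i / F C0 _: fires at position(s) 4: depiplop
2. f -> v, p -> b, t -> d / _ Z: no change
surface: depiplop

cell GRD=pa, POLE=ak:
underlying: depup-g-of
1. o -> e, u -> i / F C0 _: fires at position(s) 4: depipgof
2. f -> v, p -> b, t -> d / _ Z: fires at position(s) 5: depibgof
surface: depibgof

cell GRD=pa, POLE=zo:
underlying: depup-ab-of
1. o -> e, u -> i / F C0 _: fires at position(s) 4: depipabof
2. f -> v, p -> b, t -> d / _ Z: no change
surface: depipabof


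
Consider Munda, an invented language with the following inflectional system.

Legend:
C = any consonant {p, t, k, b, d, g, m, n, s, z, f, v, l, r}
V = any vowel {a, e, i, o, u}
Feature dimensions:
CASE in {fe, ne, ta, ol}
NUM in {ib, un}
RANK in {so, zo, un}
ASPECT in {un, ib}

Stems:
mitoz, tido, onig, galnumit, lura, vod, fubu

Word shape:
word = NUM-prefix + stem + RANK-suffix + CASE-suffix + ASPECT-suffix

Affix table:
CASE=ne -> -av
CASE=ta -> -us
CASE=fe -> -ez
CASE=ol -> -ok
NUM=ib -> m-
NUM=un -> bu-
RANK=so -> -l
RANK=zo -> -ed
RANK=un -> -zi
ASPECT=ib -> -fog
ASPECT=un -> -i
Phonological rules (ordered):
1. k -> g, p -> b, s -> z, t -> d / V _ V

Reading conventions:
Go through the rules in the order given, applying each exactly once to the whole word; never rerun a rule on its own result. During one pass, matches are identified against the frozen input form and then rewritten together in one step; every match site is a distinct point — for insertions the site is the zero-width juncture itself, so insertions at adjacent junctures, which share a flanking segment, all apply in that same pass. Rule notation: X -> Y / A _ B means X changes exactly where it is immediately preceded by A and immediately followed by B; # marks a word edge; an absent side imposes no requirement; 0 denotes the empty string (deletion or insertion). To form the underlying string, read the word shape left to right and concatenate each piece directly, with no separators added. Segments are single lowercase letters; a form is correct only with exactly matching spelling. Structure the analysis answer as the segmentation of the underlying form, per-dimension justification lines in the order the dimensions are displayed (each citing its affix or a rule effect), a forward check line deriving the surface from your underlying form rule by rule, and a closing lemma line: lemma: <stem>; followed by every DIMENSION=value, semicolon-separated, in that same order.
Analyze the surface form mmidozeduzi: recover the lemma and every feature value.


underlying: m-mitoz-ed-us-i
CASE=ta - signalled by the affix -us
NUM=ib - signalled by the affix m-
RANK=zo - signalled by the affix -ed
ASPECT=un - signalled by the affix -i
check: mmitozedusi -> mmidozeduzi
lemma: mitoz; CASE=ta; NUM=ib; RANK=zo; ASPECT=un


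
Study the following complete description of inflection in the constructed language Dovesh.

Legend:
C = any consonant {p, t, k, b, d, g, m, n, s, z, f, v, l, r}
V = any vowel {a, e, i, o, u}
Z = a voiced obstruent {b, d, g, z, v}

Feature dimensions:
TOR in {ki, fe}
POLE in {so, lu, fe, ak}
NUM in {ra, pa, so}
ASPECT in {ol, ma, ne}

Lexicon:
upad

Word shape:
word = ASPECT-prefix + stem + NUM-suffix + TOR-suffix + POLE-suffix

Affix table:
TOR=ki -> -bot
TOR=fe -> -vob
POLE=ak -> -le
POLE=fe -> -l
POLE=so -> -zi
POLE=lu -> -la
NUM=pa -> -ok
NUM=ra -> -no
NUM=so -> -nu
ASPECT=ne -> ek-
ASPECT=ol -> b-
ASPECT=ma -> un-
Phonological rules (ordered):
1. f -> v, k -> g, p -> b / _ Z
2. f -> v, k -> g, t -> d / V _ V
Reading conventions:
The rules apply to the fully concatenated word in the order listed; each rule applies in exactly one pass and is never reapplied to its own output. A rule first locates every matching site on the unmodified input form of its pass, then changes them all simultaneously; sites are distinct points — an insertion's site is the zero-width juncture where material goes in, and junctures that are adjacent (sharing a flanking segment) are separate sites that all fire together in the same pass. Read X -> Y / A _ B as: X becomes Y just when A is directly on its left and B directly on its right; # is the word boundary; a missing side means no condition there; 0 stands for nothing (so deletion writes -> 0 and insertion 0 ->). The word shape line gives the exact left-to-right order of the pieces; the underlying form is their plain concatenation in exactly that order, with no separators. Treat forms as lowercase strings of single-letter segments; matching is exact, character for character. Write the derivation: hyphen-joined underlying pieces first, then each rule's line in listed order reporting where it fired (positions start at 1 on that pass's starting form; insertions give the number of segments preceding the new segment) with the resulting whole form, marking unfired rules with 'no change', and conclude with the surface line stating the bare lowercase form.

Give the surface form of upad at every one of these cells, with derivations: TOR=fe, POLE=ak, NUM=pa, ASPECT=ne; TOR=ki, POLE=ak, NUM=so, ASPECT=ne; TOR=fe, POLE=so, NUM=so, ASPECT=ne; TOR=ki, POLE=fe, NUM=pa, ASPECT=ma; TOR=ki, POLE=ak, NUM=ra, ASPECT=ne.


cell TOR=fe, POLE=ak, NUM=pa, ASPECT=ne:
underlying: ek-upad-ok-vob-le
1. f -> v, k -> g, p -> b / _ Z: fires at position(s) 8: ekupadogvoble
2. f -> v, k -> g, t -> d / V _ V: fires at position(s) 2: egupadogvoble
surface: egupadogvoble

cell TOR=ki, POLE=ak, NUM=so, ASPECT=ne:
underlying: ek-upad-nu-bot-le
1. f -> v, k -> g, p -> b / _ Z: no change
2. f -> v, k -> g, t -> d / V _ V: fires at position(s) 2: egupadnubotle
surface: egupadnubotle

cell TOR=fe, POLE=so, NUM=so, ASPECT=ne:
underlying: ek-upad-nu-vob-zi
1. f -> v, k -> g, p -> b / _ Z: no change
2. f -> v, k -> g, t -> d / V _ V: fires at position(s) 2: egupadnuvobzi
surface: egupadnuvobzi

cell TOR=ki, POLE=fe, NUM=pa, ASPECT=ma:
underlying: un-upad-ok-bot-l
1. f -> v, k -> g, p -> b / _ Z: fires at position(s) 8: unupadogbotl
2. f -> v, k -> g, t -> d / V _ V: no change
surface: unupadogbotl

cell TOR=ki, POLE=ak, NUM=ra, ASPECT=ne:
underlying: ek-upad-no-bot-le
1. f -> v, k -> g, p -> b / _ Z: no change
2. f -> v, k -> g, t -> d / V _ V: fires at position(s) 2: egupadnobotle
surface: egupadnobotle


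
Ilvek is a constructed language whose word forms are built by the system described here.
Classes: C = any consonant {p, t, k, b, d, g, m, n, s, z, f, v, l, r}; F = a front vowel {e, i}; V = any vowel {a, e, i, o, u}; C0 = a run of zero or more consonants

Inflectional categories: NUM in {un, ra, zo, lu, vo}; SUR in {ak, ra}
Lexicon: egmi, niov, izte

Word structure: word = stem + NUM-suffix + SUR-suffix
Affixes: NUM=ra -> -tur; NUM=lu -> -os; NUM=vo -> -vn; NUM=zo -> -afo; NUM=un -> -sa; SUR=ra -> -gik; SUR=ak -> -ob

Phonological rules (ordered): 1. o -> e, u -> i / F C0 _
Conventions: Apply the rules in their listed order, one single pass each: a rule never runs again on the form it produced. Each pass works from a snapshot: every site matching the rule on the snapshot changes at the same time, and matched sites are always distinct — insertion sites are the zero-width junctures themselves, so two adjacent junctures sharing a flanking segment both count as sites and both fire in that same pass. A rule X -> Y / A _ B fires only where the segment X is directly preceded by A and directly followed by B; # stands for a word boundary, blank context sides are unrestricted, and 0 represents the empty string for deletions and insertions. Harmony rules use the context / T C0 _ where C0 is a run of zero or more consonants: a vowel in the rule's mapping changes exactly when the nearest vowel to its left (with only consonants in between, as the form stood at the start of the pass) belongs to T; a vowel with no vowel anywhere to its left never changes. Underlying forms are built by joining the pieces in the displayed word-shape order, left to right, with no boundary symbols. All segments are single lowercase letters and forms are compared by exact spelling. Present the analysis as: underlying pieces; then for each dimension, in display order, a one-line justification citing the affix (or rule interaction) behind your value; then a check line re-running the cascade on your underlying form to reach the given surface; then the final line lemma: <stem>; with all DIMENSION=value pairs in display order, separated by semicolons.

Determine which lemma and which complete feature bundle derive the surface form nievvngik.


underlying: niov-vn-gik
NUM=vo - signalled by the affix -vn
SUR=ra - signalled by the affix -gik
check: niovvngik -> nievvngik
lemma: niov; NUM=vo; SUR=ra


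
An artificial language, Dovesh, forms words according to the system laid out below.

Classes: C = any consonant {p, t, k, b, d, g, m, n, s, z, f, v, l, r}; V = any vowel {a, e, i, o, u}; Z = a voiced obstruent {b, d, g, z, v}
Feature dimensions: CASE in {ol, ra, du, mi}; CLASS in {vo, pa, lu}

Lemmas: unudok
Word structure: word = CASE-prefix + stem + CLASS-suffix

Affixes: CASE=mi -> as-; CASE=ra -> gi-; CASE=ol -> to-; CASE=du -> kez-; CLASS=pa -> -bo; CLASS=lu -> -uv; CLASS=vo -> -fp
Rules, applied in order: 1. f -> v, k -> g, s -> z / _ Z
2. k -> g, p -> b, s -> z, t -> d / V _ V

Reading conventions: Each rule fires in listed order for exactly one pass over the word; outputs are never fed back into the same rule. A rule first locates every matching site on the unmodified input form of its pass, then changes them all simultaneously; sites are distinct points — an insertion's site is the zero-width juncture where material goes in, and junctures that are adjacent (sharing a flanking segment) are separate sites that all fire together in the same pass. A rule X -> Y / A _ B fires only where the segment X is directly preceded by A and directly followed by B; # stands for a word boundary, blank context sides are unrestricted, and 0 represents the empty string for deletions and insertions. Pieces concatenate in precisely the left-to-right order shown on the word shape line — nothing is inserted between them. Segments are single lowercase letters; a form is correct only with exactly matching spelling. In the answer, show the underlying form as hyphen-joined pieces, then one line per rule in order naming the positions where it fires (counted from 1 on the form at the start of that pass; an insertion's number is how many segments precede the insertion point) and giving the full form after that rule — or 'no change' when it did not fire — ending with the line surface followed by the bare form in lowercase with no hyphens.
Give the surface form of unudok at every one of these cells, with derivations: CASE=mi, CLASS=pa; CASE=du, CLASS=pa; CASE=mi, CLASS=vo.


cell CASE=mi, CLASS=pa:
underlying: as-unudok-bo
1. f -> v, k -> g, s -> z / _ Z: fires at position(s) 8: asunudogbo
2. k -> g, p -> b, s -> z, t -> d / V _ V: fires at position(s) 2: azunudogbo
surface: azunudogbo

cell CASE=du, CLASS=pa:
underlying: kez-unudok-bo
1. f -> v, k -> g, s -> z / _ Z: fires at position(s) 9: kezunudogbo
2. k -> g, p -> b, s -> z, t -> d / V _ V: no change
surface: kezunudogbo

cell CASE=mi, CLASS=vo:
underlying: as-unudok-fp
1. f -> v, k -> g, s -> z / _ Z: no change
2. k -> g, p -> b, s -> z, t -> d / V _ V: fires at position(s) 2: azunudokfp
surface: azunudokfp


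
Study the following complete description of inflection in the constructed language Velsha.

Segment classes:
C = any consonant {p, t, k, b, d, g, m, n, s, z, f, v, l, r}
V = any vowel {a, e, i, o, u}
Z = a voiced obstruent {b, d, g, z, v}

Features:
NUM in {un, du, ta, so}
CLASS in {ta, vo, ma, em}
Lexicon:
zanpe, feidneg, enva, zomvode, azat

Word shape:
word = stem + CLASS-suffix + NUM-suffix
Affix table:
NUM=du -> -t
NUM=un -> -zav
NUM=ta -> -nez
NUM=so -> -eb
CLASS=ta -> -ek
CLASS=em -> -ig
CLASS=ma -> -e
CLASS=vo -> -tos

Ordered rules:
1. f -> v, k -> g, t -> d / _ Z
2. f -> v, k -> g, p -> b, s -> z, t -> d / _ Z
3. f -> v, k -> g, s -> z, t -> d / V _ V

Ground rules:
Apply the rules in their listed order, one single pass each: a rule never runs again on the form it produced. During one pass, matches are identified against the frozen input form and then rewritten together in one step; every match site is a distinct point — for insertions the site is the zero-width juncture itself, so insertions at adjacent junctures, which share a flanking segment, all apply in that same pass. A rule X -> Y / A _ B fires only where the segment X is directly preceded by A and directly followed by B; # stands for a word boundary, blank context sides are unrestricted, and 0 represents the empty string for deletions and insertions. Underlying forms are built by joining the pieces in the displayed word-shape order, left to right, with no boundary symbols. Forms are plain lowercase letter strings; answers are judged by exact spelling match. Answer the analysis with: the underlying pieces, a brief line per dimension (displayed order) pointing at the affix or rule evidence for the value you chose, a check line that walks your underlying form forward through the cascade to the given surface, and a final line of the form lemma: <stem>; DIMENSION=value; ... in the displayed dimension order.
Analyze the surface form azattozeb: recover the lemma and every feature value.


underlying: azat-tos-eb
NUM=so - signalled by the affix -eb
CLASS=vo - signalled by the affix -tos
check: azattoseb -> azattoseb -> azattoseb -> azattozeb
lemma: azat; NUM=so; CLASS=vo


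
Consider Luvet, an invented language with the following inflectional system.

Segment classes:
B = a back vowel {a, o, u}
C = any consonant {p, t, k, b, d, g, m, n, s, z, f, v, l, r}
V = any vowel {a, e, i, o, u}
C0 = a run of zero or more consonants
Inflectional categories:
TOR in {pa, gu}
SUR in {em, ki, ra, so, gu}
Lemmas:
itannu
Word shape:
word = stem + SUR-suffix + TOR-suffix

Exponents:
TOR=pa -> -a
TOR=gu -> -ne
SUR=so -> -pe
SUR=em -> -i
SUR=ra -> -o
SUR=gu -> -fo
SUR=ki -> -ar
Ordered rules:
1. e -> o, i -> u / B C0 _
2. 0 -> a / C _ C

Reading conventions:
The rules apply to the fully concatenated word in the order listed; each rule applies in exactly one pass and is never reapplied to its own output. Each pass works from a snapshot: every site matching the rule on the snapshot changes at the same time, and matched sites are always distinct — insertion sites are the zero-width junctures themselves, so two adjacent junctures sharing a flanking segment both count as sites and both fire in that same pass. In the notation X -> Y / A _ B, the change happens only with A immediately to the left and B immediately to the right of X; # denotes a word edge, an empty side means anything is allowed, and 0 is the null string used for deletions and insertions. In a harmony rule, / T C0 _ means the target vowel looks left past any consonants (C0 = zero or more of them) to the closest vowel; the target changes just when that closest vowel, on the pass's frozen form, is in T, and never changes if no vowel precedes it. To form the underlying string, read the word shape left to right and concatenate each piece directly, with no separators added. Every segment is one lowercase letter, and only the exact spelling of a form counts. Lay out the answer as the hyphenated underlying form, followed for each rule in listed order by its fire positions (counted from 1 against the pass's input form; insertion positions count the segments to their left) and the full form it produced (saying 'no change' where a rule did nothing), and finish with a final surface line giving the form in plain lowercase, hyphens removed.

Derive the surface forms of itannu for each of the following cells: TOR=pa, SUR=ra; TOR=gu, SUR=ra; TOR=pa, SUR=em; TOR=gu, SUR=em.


cell TOR=pa, SUR=ra:
underlying: itannu-o-a
1. e -> o, i -> u / B C0 _: no change
2. 0 -> a / C _ C: inserts after position(s) 4: itananuoa
surface: itananuoa

cell TOR=gu, SUR=ra:
underlying: itannu-o-ne
1. e -> o, i -> u / B C0 _: fires at position(s) 9: itannuono
2. 0 -> a / C _ C: inserts after position(s) 4: itananuono
surface: itananuono

cell TOR=pa, SUR=em:
underlying: itannu-i-a
1. e -> o, i -> u / B C0 _: fires at position(s) 7: itannuua
2. 0 -> a / C _ C: inserts after position(s) 4: itananuua
surface: itananuua

cell TOR=gu, SUR=em:
underlying: itannu-i-ne
1. e -> o, i -> u / B C0 _: fires at position(s) 7: itannuune
2. 0 -> a / C _ C: inserts after position(s) 4: itananuune
surface: itananuune


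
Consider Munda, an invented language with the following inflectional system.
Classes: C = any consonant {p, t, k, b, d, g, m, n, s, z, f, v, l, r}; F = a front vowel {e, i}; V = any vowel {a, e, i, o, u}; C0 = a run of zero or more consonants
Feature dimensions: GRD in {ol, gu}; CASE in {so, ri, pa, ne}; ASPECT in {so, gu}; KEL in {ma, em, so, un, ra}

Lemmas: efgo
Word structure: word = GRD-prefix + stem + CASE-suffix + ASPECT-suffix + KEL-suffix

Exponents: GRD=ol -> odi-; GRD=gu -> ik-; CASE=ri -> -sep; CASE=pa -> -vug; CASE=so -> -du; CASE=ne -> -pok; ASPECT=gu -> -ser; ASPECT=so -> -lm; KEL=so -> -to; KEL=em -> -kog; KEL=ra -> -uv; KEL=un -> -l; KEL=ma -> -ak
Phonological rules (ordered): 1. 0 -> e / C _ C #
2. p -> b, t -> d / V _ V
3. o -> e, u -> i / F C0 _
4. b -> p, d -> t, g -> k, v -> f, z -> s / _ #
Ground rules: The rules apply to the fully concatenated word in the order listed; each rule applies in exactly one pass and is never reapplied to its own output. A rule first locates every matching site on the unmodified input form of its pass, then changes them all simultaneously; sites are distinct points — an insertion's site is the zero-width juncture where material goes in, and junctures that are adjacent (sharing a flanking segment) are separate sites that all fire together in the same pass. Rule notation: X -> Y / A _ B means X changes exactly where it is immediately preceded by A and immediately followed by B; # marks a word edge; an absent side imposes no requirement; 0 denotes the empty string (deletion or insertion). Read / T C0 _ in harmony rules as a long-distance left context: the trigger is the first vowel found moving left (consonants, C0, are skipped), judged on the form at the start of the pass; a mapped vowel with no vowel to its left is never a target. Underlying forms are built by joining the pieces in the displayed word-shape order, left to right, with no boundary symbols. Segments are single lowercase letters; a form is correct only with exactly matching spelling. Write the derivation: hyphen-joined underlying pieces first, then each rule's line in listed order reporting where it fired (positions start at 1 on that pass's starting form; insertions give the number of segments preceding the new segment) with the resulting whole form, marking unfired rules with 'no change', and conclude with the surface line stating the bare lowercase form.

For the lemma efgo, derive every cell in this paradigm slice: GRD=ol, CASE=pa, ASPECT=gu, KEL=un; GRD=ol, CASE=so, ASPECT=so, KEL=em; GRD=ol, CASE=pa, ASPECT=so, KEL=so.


cell GRD=ol, CASE=pa, ASPECT=gu, KEL=un:
underlying: odi-efgo-vug-ser-l
1. 0 -> e / C _ C #: inserts after position(s) 13: odiefgovugserel
2. p -> b, t -> d / V _ V: no change
3. o -> e, u -> i / F C0 _: fires at position(s) 7: odiefgevugserel
4. b -> p, d -> t, g -> k, v -> f, z -> s / _ #: no change
surface: odiefgevugserel

cell GRD=ol, CASE=so, ASPECT=so, KEL=em:
underlying: odi-efgo-du-lm-kog
1. 0 -> e / C _ C #: no change
2. p -> b, t -> d / V _ V: no change
3. o -> e, u -> i / F C0 _: fires at position(s) 7: odiefgedulmkog
4. b -> p, d -> t, g -> k, v -> f, z -> s / _ #: fires at position(s) 14: odiefgedulmkok
surface: odiefgedulmkok

cell GRD=ol, CASE=pa, ASPECT=so, KEL=so:
underlying: odi-efgo-vug-lm-to
1. 0 -> e / C _ C #: no change
2. p -> b, t -> d / V _ V: no change
3. o -> e, u -> i / F C0 _: fires at position(s) 7: odiefgevuglmto
4. b -> p, d -> t, g -> k, v -> f, z -> s / _ #: no change
surface: odiefgevuglmto


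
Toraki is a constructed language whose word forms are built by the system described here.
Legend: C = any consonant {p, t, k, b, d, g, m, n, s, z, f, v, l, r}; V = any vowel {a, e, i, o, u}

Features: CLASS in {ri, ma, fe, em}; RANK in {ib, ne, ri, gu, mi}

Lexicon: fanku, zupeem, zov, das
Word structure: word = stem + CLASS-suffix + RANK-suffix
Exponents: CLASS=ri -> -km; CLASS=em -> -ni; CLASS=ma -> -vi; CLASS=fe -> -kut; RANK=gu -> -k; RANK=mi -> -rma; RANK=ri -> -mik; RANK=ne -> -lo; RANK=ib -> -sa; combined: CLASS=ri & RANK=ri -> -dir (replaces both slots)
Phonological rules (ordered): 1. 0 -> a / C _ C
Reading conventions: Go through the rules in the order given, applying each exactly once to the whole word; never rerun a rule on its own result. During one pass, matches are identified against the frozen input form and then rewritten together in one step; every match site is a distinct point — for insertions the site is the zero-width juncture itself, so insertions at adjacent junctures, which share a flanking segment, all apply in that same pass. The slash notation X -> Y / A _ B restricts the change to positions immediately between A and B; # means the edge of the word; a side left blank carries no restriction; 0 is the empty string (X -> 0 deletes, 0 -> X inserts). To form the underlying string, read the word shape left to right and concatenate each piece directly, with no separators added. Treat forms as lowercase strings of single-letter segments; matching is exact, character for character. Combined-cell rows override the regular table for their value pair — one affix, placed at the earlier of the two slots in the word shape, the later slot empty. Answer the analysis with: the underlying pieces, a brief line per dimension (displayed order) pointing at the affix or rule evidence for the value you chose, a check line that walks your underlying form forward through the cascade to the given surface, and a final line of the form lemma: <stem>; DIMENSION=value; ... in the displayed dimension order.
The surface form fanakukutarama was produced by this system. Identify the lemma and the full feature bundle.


underlying: fanku-kut-rma
CLASS=fe - signalled by the affix -kut
RANK=mi - signalled by the affix -rma
check: fankukutrma -> fanakukutarama
lemma: fanku; CLASS=fe; RANK=mi


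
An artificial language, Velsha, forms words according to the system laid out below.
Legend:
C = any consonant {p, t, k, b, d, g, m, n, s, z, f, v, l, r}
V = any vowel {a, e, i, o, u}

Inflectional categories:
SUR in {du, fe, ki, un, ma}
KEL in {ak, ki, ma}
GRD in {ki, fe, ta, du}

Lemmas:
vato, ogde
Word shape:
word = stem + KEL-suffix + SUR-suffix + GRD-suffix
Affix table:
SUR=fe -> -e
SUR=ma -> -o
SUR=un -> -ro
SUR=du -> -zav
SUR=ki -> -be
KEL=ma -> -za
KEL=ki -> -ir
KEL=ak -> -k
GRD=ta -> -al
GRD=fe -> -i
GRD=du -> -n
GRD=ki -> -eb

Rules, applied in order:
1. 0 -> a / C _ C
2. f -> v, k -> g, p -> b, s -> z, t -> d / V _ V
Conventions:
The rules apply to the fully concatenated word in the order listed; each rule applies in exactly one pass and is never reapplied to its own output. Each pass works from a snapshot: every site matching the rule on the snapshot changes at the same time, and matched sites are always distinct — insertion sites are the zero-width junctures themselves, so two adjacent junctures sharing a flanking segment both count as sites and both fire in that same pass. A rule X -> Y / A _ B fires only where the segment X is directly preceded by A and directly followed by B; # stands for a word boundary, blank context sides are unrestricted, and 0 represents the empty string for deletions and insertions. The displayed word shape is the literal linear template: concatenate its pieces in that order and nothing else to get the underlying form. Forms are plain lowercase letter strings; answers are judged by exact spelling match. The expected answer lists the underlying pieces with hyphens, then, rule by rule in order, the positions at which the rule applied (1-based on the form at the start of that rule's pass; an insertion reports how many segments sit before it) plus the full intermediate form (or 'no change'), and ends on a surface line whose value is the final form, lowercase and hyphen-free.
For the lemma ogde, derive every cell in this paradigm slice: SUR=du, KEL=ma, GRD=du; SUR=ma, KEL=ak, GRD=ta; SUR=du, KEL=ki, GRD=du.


cell SUR=du, KEL=ma, GRD=du:
underlying: ogde-za-zav-n
1. 0 -> a / C _ C: inserts after position(s) 2, 9: ogadezazavan
2. f -> v, k -> g, p -> b, s -> z, t -> d / V _ V: no change
surface: ogadezazavan

cell SUR=ma, KEL=ak, GRD=ta:
underlying: ogde-k-o-al
1. 0 -> a / C _ C: inserts after position(s) 2: ogadekoal
2. f -> v, k -> g, p -> b, s -> z, t -> d / V _ V: fires at position(s) 6: ogadegoal
surface: ogadegoal

cell SUR=du, KEL=ki, GRD=du:
underlying: ogde-ir-zav-n
1. 0 -> a / C _ C: inserts after position(s) 2, 6, 9: ogadeirazavan
2. f -> v, k -> g, p -> b, s -> z, t -> d / V _ V: no change
surface: ogadeirazavan


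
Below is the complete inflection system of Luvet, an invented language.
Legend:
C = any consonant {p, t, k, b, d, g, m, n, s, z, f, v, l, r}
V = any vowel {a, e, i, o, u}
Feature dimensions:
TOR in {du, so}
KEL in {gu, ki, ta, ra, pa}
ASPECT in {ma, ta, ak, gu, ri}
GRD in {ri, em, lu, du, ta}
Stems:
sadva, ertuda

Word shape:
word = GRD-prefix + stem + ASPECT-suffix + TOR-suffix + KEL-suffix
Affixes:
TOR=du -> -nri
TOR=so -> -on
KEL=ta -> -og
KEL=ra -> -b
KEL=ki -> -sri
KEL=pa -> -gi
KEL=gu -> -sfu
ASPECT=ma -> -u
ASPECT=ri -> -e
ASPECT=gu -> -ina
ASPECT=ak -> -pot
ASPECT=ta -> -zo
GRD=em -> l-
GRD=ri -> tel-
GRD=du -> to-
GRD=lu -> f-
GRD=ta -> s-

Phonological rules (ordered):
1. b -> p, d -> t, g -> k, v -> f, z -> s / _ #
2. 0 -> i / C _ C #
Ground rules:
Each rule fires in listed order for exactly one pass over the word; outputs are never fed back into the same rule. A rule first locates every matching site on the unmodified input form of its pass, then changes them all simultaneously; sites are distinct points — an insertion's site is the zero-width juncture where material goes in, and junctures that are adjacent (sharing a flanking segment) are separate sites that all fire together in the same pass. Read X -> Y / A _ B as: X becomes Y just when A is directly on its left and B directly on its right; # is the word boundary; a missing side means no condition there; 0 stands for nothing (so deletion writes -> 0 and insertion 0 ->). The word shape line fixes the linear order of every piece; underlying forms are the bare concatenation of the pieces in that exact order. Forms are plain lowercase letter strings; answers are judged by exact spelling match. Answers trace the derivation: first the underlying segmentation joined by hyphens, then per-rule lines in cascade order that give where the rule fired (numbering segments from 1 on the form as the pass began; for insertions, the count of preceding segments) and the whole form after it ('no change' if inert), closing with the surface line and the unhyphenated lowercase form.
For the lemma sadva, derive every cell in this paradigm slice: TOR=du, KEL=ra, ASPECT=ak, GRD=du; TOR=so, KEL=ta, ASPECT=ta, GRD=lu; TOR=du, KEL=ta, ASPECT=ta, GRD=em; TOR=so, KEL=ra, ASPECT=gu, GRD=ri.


cell TOR=du, KEL=ra, ASPECT=ak, GRD=du:
underlying: to-sadva-pot-nri-b
1. b -> p, d -> t, g -> k, v -> f, z -> s / _ #: fires at position(s) 14: tosadvapotnrip
2. 0 -> i / C _ C #: no change
surface: tosadvapotnrip

cell TOR=so, KEL=ta, ASPECT=ta, GRD=lu:
underlying: f-sadva-zo-on-og
1. b -> p, d -> t, g -> k, v -> f, z -> s / _ #: fires at position(s) 12: fsadvazoonok
2. 0 -> i / C _ C #: no change
surface: fsadvazoonok

cell TOR=du, KEL=ta, ASPECT=ta, GRD=em:
underlying: l-sadva-zo-nri-og
1. b -> p, d -> t, g -> k, v -> f, z -> s / _ #: fires at position(s) 13: lsadvazonriok
2. 0 -> i / C _ C #: no change
surface: lsadvazonriok

cell TOR=so, KEL=ra, ASPECT=gu, GRD=ri:
underlying: tel-sadva-ina-on-b
1. b -> p, d -> t, g -> k, v -> f, z -> s / _ #: fires at position(s) 14: telsadvainaonp
2. 0 -> i / C _ C #: inserts after position(s) 13: telsadvainaonip
surface: telsadvainaonip
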